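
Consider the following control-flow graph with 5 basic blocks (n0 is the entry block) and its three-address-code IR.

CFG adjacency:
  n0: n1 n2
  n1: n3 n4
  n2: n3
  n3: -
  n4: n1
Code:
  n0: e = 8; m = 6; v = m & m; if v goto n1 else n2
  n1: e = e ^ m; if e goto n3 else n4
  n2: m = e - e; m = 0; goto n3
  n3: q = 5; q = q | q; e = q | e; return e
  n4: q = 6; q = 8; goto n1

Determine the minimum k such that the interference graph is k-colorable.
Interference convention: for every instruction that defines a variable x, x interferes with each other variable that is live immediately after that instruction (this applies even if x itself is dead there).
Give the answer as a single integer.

Per-block:
  n0 def {e,m,v} use ∅
  n1 def {e} use {e,m}
  n2 def {m} use {e}
  n3 def {e,q} use {e}
  n4 def {q} use ∅

Backward fixpoint:
  live n0: ∅→{e,m}
  live n1: {e,m}→{e,m}
  live n2: {e}→{e}
  live n3: {e}→∅
  live n4: {e,m}→{e,m}

Interfere edges:
  e↔{m,q,v}
  m↔{e,q,v}
  q↔{e,m}
  v↔{e,m}

Colouring:
  lower bound: {e,m,q} mutually conflict ⇒ χ ≥ 3
  assign e→c0 m→c1 q→c2 v→c2 — no edge inside a register ⇒ χ ≤ 3
  χ = 3

Answer: 3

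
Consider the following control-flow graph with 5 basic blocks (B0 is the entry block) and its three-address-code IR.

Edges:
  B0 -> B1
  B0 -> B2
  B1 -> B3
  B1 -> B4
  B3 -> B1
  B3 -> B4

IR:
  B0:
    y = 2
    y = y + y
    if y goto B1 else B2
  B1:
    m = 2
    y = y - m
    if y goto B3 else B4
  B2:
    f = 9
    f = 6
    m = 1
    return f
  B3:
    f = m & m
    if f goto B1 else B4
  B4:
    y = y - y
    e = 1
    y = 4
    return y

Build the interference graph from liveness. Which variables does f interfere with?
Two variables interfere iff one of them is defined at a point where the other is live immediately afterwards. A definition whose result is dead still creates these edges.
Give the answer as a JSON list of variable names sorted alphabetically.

Block summaries:
  B0: def={y} ue=∅
  B1: def={m,y} ue={y}
  B2: def={f,m} ue=∅
  B3: def={f} ue={m}
  B4: def={e,y} ue={y}

Liveness:
  B0 li=∅ lo={y}
  B1 li={y} lo={m,y}
  B2 li=∅ lo=∅
  B3 li={m,y} lo={y}
  B4 li={y} lo=∅

Conflict graph:
  e↔∅
  f↔{m,y}
  m↔{f,y}
  y↔{f,m}

N(f) = ["m", "y"]

Answer: ["m", "y"]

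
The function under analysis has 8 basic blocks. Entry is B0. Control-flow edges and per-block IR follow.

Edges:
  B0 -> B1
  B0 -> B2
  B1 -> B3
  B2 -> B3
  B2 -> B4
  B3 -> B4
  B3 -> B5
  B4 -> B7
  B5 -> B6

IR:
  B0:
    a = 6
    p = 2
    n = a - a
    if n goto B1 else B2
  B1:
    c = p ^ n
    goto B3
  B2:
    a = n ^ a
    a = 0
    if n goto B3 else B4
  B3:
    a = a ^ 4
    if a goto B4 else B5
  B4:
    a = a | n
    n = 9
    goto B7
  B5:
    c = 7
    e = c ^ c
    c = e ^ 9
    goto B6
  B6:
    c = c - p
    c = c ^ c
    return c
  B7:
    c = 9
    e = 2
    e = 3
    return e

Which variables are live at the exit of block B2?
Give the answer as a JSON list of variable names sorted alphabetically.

Answer: ["a", "n", "p"]

Working:
Per-block:
  B0: def={a,n,p} ue=∅
  B1: def={c} ue={n,p}
  B2: def={a} ue={a,n}
  B3: def={a} ue={a}
  B4: def={a,n} ue={a,n}
  B5: def={c,e} ue=∅
  B6: def={c} ue={c,p}
  B7: def={c,e} ue=∅

Liveness:
  live B0: ∅→{a,n,p}
  live B1: {a,n,p}→{a,n,p}
  live B2: {a,n,p}→{a,n,p}
  live B3: {a,n,p}→{a,n,p}
  live B4: {a,n}→∅
  live B5: {p}→{c,p}
  live B6: {c,p}→∅
  live B7: ∅→∅

live-out(B2) = ["a", "n", "p"]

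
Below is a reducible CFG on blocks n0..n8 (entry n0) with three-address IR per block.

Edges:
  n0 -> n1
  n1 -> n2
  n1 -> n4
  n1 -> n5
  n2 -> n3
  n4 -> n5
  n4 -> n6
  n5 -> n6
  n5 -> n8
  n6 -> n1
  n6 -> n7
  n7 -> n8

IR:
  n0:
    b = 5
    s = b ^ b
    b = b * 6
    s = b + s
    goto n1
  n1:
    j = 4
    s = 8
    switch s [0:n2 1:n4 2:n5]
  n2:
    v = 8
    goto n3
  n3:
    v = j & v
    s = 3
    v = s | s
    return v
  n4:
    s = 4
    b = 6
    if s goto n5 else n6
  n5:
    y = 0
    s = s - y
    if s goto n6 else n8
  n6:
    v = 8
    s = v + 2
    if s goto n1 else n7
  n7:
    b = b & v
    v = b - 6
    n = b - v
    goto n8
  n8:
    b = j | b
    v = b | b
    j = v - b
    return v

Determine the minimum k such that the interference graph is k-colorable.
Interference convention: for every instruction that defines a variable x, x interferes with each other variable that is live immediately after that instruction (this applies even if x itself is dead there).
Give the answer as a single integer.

Answer: 4

Derivation:
Per-block:
  n0: def={b,s} ue=∅
  n1: def={j,s} ue=∅
  n2: def={v} ue=∅
  n3: def={s,v} ue={j,v}
  n4: def={b,s} ue=∅
  n5: def={s,y} ue={s}
  n6: def={s,v} ue=∅
  n7: def={b,n,v} ue={b,v}
  n8: def={b,j,v} ue={b,j}

Backward fixpoint:
  n0 li=∅ lo={b}
  n1 li={b} lo={b,j,s}
  n2 li={j} lo={j,v}
  n3 li={j,v} lo=∅
  n4 li={j} lo={b,j,s}
  n5 li={b,j,s} lo={b,j}
  n6 li={b,j} lo={b,j,v}
  n7 li={b,j,v} lo={b,j}
  n8 li={b,j} lo=∅

Interfere edges:
  b↔{j,n,s,v,y}
  j↔{b,n,s,v,y}
  n↔{b,j}
  s↔{b,j,v,y}
  v↔{b,j,s}
  y↔{b,j,s}

Chromatic number:
  clique {b,j,s,v} ⇒ need ≥ 4
  4-colouring: c0={b}  c1={j}  c2={n,s}  c3={v,y}
  χ = 4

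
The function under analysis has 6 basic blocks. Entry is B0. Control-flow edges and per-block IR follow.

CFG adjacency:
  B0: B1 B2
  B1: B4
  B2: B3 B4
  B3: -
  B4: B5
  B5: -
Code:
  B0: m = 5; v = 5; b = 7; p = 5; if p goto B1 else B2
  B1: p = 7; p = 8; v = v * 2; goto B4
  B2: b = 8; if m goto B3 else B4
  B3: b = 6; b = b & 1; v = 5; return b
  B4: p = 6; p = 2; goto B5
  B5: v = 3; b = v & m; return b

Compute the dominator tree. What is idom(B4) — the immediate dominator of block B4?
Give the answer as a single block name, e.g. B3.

Answer: B0

Derivation:
idom tree: B1←B0 B2←B0 B3←B2 B4←B0 B5←B4
Dom∩ at merges:
  B4: preds {B1,B2}: {B0,B1} ∩ {B0,B2} = {B0}; idom=B0

idom(B4) = B0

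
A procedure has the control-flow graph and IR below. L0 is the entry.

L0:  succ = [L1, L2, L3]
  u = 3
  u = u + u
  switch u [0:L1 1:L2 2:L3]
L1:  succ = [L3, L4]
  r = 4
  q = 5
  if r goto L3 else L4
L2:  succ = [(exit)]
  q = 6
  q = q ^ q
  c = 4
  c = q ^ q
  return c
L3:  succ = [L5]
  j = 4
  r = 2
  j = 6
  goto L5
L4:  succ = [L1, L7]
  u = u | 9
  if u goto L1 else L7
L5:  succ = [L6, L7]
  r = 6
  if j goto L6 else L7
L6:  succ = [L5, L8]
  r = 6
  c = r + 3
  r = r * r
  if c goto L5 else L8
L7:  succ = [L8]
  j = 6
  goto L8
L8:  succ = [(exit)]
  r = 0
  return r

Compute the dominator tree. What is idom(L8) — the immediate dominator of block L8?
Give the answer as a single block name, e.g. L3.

idom tree: L1←L0 L2←L0 L3←L0 L4←L1 L5←L3 L6←L5 L7←L0 L8←L0
Dom at joins:
  L1: preds {L0,L4}: {L0} ∩ {L0,L1,L4} = {L0}; idom=L0
  L3: preds {L0,L1}: {L0} ∩ {L0,L1} = {L0}; idom=L0
  L5: preds {L3,L6}: {L0,L3} ∩ {L0,L3,L5,L6} = {L0,L3}; idom=L3
  L7: preds {L4,L5}: {L0,L1,L4} ∩ {L0,L3,L5} = {L0}; idom=L0
  L8: preds {L6,L7}: {L0,L3,L5,L6} ∩ {L0,L7} = {L0}; idom=L0

idom(L8) = L0

Answer: L0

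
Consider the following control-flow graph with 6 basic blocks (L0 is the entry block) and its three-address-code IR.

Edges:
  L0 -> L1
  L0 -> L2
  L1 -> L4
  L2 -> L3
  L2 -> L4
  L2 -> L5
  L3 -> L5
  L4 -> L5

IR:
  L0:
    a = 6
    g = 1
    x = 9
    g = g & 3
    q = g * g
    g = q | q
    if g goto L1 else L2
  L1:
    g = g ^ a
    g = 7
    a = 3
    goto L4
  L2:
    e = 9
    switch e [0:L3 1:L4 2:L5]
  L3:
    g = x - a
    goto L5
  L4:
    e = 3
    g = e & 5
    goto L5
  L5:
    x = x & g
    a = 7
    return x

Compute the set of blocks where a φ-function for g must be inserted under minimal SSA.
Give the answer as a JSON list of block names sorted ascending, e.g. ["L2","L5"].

Answer: ["L4", "L5"]

Analysis:
idom tree: L1←L0 L2←L0 L3←L2 L4←L0 L5←L0
Dom∩ at merges:
  L4: preds {L1,L2}: {L0,L1} ∩ {L0,L2} = {L0}; idom=L0
  L5: preds {L2,L3,L4}: {L0,L2} ∩ {L0,L2,L3} ∩ {L0,L4} = {L0}; idom=L0

Frontier:
  join L4 pred L1: L1 stop@L0
  join L4 pred L2: L2 stop@L0
  join L5 pred L2: L2 stop@L0
  join L5 pred L3: L3→L2 stop@L0
  join L5 pred L4: L4 stop@L0
  DF(L0)=∅
  DF(L1)={L4}
  DF(L2)={L4,L5}
  DF(L3)={L5}
  DF(L4)={L5}
  DF(L5)=∅

φ for g: defs {L0,L1,L3,L4}
  DF⁺ = {L4,L5}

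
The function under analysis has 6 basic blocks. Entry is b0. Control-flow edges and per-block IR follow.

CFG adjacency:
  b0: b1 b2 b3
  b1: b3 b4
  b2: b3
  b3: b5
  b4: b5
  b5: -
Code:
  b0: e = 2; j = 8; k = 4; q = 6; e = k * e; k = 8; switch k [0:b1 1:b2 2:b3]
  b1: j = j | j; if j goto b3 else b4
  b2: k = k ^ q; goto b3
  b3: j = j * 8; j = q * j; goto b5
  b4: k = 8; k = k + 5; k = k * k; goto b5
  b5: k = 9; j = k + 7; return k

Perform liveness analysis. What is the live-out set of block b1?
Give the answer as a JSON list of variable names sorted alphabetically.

Answer: ["j", "q"]

Working:
def/use:
  b0: {e,j,k,q} / ∅
  b1: {j} / {j}
  b2: {k} / {k,q}
  b3: {j} / {j,q}
  b4: {k} / ∅
  b5: {j,k} / ∅

Liveness:
  b0 li=∅ lo={j,k,q}
  b1 li={j,q} lo={j,q}
  b2 li={j,k,q} lo={j,q}
  b3 li={j,q} lo=∅
  b4 li=∅ lo=∅
  b5 li=∅ lo=∅

live-out(b1) = ["j", "q"]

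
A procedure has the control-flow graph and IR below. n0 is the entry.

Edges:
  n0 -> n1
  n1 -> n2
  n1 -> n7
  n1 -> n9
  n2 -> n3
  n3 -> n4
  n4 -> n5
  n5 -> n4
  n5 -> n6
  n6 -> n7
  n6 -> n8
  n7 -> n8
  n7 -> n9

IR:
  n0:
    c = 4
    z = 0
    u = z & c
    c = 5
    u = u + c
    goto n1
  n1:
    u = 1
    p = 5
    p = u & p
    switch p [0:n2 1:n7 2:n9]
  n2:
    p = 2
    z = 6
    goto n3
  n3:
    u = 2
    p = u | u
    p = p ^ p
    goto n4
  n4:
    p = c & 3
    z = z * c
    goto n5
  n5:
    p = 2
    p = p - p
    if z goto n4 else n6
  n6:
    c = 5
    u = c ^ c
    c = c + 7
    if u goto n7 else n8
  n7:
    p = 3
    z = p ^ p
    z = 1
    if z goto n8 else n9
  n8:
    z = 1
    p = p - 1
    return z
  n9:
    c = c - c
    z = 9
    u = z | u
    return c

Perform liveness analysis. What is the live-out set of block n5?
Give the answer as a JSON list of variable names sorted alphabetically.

Per-block:
  n0 def {c,u,z} use ∅
  n1 def {p,u} use ∅
  n2 def {p,z} use ∅
  n3 def {p,u} use ∅
  n4 def {p,z} use {c,z}
  n5 def {p} use {z}
  n6 def {c,u} use ∅
  n7 def {p,z} use ∅
  n8 def {p,z} use {p}
  n9 def {c,u,z} use {c,u}

Live sets:
  n0 li=∅ lo={c}
  n1 li={c} lo={c,u}
  n2 li={c} lo={c,z}
  n3 li={c,z} lo={c,z}
  n4 li={c,z} lo={c,z}
  n5 li={c,z} lo={c,p,z}
  n6 li={p} lo={c,p,u}
  n7 li={c,u} lo={c,p,u}
  n8 li={p} lo=∅
  n9 li={c,u} lo=∅

live-out(n5) = ["c", "p", "z"]

Answer: ["c", "p", "z"]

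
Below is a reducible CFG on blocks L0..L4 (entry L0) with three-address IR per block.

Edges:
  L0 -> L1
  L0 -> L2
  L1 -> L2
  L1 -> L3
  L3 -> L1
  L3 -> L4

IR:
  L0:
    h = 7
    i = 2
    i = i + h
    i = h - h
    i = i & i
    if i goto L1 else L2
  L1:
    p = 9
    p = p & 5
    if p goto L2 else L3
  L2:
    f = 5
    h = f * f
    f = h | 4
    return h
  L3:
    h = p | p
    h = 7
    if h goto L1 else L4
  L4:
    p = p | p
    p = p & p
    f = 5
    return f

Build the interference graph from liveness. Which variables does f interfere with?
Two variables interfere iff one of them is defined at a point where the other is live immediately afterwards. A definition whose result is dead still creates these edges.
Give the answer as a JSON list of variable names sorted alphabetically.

Answer: ["h"]

Derivation:
def/use:
  L0 def {h,i} use ∅
  L1 def {p} use ∅
  L2 def {f,h} use ∅
  L3 def {h} use {p}
  L4 def {f,p} use {p}

Live sets:
  L0: in=∅ out=∅
  L1: in=∅ out={p}
  L2: in=∅ out=∅
  L3: in={p} out={p}
  L4: in={p} out=∅

Interference:
  f — {h}
  h — {f,i,p}
  i — {h}
  p — {h}

N(f) = ["h"]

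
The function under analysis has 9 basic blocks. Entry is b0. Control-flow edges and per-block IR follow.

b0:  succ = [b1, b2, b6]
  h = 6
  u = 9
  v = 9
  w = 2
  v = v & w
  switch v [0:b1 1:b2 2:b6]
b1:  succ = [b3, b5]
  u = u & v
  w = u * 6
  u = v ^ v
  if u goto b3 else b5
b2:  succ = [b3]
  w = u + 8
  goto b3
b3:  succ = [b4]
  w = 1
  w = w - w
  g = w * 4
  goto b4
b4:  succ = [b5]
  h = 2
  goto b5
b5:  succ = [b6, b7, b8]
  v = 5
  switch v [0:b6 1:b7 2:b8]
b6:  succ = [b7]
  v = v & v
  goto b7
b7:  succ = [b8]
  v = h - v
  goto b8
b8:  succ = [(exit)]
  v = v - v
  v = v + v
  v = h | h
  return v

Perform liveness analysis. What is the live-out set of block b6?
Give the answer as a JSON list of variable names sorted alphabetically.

Per-block:
  b0 def {h,u,v,w} use ∅
  b1 def {u,w} use {u,v}
  b2 def {w} use {u}
  b3 def {g,w} use ∅
  b4 def {h} use ∅
  b5 def {v} use ∅
  b6 def {v} use {v}
  b7 def {v} use {h,v}
  b8 def {v} use {h,v}

Live sets:
  live b0: ∅→{h,u,v}
  live b1: {h,u,v}→{h}
  live b2: {u}→∅
  live b3: ∅→∅
  live b4: ∅→{h}
  live b5: {h}→{h,v}
  live b6: {h,v}→{h,v}
  live b7: {h,v}→{h,v}
  live b8: {h,v}→∅

live-out(b6) = ["h", "v"]

Answer: ["h", "v"]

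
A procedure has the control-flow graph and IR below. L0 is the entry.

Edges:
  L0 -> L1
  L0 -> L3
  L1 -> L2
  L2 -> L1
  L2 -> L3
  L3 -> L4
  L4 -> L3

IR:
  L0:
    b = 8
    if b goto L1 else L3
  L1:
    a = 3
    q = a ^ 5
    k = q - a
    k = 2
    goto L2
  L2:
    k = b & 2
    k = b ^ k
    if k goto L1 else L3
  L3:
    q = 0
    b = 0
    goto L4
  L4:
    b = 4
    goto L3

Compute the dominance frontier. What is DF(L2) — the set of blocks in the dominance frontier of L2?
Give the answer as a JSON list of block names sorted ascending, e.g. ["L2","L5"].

idom tree: L1←L0 L2←L1 L3←L0 L4←L3
Join-block Dom:
  L1: preds {L0,L2}: {L0} ∩ {L0,L1,L2} = {L0}; idom=L0
  L3: preds {L0,L2,L4}: {L0} ∩ {L0,L1,L2} ∩ {L0,L3,L4} = {L0}; idom=L0

DF derivation:
  L1←L0: walk · to L0
  L1←L2: walk L2→L1 to L0
  L3←L0: walk · to L0
  L3←L2: walk L2→L1 to L0
  L3←L4: walk L4→L3 to L0
  L0: DF=∅
  L1: DF={L1,L3}
  L2: DF={L1,L3}
  L3: DF={L3}
  L4: DF={L3}

DF(L2) = ["L1", "L3"]

Answer: ["L1", "L3"]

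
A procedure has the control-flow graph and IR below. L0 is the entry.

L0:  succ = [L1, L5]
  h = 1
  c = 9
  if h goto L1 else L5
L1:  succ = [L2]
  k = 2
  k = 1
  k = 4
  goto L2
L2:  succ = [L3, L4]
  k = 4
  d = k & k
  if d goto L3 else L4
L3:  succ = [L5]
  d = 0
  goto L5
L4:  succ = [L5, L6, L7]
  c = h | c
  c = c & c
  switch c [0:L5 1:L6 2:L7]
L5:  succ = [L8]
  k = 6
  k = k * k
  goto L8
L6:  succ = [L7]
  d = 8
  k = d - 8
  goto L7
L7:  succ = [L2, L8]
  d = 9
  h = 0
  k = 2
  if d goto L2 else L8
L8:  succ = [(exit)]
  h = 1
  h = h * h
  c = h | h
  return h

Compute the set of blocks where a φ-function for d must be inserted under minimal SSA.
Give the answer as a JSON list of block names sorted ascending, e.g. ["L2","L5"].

idom tree: L1←L0 L2←L1 L3←L2 L4←L2 L5←L0 L6←L4 L7←L4 L8←L0
Dom∩ at merges:
  L2: preds {L1,L7}: {L0,L1} ∩ {L0,L1,L2,L4,L7} = {L0,L1}; idom=L1
  L5: preds {L0,L3,L4}: {L0} ∩ {L0,L1,L2,L3} ∩ {L0,L1,L2,L4} = {L0}; idom=L0
  L7: preds {L4,L6}: {L0,L1,L2,L4} ∩ {L0,L1,L2,L4,L6} = {L0,L1,L2,L4}; idom=L4
  L8: preds {L5,L7}: {L0,L5} ∩ {L0,L1,L2,L4,L7} = {L0}; idom=L0

DF derivation:
  join L2 pred L1: · stop@L1
  join L2 pred L7: L7→L4→L2 stop@L1
  join L5 pred L0: · stop@L0
  join L5 pred L3: L3→L2→L1 stop@L0
  join L5 pred L4: L4→L2→L1 stop@L0
  join L7 pred L4: · stop@L4
  join L7 pred L6: L6 stop@L4
  join L8 pred L5: L5 stop@L0
  join L8 pred L7: L7→L4→L2→L1 stop@L0
  L0: DF=∅
  L1: DF={L5,L8}
  L2: DF={L2,L5,L8}
  L3: DF={L5}
  L4: DF={L2,L5,L8}
  L5: DF={L8}
  L6: DF={L7}
  L7: DF={L2,L8}
  L8: DF=∅

φ for d: defs {L2,L3,L6,L7}
  DF⁺ = {L2,L5,L7,L8}

Answer: ["L2", "L5", "L7", "L8"]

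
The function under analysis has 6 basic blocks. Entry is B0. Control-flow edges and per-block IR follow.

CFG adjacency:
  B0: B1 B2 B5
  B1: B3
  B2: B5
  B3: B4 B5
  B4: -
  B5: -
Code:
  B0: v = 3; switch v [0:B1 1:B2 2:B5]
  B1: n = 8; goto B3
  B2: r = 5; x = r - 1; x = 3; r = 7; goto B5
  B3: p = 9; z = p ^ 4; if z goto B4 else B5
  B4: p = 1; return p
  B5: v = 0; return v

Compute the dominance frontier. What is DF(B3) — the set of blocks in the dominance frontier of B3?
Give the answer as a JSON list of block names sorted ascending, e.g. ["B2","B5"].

idom tree: B1←B0 B2←B0 B3←B1 B4←B3 B5←B0
Join-block Dom:
  B5: preds {B0,B2,B3}: {B0} ∩ {B0,B2} ∩ {B0,B1,B3} = {B0}; idom=B0

Frontier:
  B5←B0: walk · to B0
  B5←B2: walk B2 to B0
  B5←B3: walk B3→B1 to B0
  B0 → ∅
  B1 → {B5}
  B2 → {B5}
  B3 → {B5}
  B4 → ∅
  B5 → ∅

DF(B3) = ["B5"]

Answer: ["B5"]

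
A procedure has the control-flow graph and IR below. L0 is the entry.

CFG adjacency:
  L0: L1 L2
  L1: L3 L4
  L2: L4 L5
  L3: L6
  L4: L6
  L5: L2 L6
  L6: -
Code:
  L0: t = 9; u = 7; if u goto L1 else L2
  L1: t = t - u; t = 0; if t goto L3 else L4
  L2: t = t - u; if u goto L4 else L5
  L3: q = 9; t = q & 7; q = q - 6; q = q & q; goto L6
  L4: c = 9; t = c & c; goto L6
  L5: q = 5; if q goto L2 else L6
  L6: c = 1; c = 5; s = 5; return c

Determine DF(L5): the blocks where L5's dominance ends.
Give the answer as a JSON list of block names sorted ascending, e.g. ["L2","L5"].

Answer: ["L2", "L6"]

Analysis:
idom tree: L1←L0 L2←L0 L3←L1 L4←L0 L5←L2 L6←L0
Dom at joins:
  L2: preds {L0,L5}: {L0} ∩ {L0,L2,L5} = {L0}; idom=L0
  L4: preds {L1,L2}: {L0,L1} ∩ {L0,L2} = {L0}; idom=L0
  L6: preds {L3,L4,L5}: {L0,L1,L3} ∩ {L0,L4} ∩ {L0,L2,L5} = {L0}; idom=L0

DF walk-up:
  L2←L0: walk · to L0
  L2←L5: walk L5→L2 to L0
  L4←L1: walk L1 to L0
  L4←L2: walk L2 to L0
  L6←L3: walk L3→L1 to L0
  L6←L4: walk L4 to L0
  L6←L5: walk L5→L2 to L0
  L0: DF=∅
  L1: DF={L4,L6}
  L2: DF={L2,L4,L6}
  L3: DF={L6}
  L4: DF={L6}
  L5: DF={L2,L6}
  L6: DF=∅

DF(L5) = ["L2", "L6"]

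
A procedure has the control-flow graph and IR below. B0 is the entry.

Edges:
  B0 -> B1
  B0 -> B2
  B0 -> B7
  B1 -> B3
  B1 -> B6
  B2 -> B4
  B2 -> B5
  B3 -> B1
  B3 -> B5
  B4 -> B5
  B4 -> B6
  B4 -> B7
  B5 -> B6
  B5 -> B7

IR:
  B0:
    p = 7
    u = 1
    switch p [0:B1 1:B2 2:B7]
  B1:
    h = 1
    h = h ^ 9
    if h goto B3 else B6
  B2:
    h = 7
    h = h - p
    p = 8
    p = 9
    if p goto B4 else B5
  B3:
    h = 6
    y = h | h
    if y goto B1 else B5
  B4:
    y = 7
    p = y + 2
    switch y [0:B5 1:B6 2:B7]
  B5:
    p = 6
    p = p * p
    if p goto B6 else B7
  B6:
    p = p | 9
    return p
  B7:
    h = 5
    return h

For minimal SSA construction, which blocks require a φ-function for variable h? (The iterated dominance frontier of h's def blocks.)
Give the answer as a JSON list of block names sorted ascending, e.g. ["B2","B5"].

idom tree: B1←B0 B2←B0 B3←B1 B4←B2 B5←B0 B6←B0 B7←B0
Join-block Dom:
  B1: preds {B0,B3}: {B0} ∩ {B0,B1,B3} = {B0}; idom=B0
  B5: preds {B2,B3,B4}: {B0,B2} ∩ {B0,B1,B3} ∩ {B0,B2,B4} = {B0}; idom=B0
  B6: preds {B1,B4,B5}: {B0,B1} ∩ {B0,B2,B4} ∩ {B0,B5} = {B0}; idom=B0
  B7: preds {B0,B4,B5}: {B0} ∩ {B0,B2,B4} ∩ {B0,B5} = {B0}; idom=B0

DF walk-up:
  join B1 pred B0: · stop@B0
  join B1 pred B3: B3→B1 stop@B0
  join B5 pred B2: B2 stop@B0
  join B5 pred B3: B3→B1 stop@B0
  join B5 pred B4: B4→B2 stop@B0
  join B6 pred B1: B1 stop@B0
  join B6 pred B4: B4→B2 stop@B0
  join B6 pred B5: B5 stop@B0
  join B7 pred B0: · stop@B0
  join B7 pred B4: B4→B2 stop@B0
  join B7 pred B5: B5 stop@B0
  DF(B0)=∅
  DF(B1)={B1,B5,B6}
  DF(B2)={B5,B6,B7}
  DF(B3)={B1,B5}
  DF(B4)={B5,B6,B7}
  DF(B5)={B6,B7}
  DF(B6)=∅
  DF(B7)=∅

φ for h: defs {B1,B2,B3,B7}
  DF⁺ = {B1,B5,B6,B7}

Answer: ["B1", "B5", "B6", "B7"]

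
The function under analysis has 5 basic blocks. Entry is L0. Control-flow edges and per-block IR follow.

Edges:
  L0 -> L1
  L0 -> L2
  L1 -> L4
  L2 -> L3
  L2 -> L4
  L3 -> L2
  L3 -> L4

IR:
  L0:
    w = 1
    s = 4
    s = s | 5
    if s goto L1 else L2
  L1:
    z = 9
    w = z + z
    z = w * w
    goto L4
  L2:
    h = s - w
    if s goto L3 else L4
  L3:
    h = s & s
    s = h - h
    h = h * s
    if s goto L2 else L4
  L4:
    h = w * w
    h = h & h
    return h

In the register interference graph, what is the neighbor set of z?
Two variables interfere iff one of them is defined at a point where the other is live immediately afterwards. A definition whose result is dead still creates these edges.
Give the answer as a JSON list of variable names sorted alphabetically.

Answer: ["w"]

Derivation:
Per-block:
  L0 def {s,w} use ∅
  L1 def {w,z} use ∅
  L2 def {h} use {s,w}
  L3 def {h,s} use {s}
  L4 def {h} use {w}

Backward fixpoint:
  L0 li=∅ lo={s,w}
  L1 li=∅ lo={w}
  L2 li={s,w} lo={s,w}
  L3 li={s,w} lo={s,w}
  L4 li={w} lo=∅

Interfere edges:
  h: {s,w}
  s: {h,w}
  w: {h,s,z}
  z: {w}

N(z) = ["w"]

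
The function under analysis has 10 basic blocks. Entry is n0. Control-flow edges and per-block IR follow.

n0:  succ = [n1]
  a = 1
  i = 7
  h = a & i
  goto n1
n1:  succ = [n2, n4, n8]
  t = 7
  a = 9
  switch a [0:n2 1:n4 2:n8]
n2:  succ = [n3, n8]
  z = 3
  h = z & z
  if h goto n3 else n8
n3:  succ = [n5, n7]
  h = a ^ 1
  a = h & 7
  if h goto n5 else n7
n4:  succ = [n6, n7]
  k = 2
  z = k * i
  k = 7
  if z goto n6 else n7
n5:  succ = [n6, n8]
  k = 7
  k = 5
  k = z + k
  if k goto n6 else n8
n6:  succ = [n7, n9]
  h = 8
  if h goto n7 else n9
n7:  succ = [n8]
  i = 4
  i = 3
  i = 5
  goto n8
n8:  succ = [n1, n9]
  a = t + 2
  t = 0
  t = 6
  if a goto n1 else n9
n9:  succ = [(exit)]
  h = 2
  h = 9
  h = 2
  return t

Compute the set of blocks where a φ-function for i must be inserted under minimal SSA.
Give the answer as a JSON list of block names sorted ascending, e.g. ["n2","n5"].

idom tree: n1←n0 n2←n1 n3←n2 n4←n1 n5←n3 n6←n1 n7←n1 n8←n1 n9←n1
Dom at joins:
  n1: preds {n0,n8}: {n0} ∩ {n0,n1,n8} = {n0}; idom=n0
  n6: preds {n4,n5}: {n0,n1,n4} ∩ {n0,n1,n2,n3,n5} = {n0,n1}; idom=n1
  n7: preds {n3,n4,n6}: {n0,n1,n2,n3} ∩ {n0,n1,n4} ∩ {n0,n1,n6} = {n0,n1}; idom=n1
  n8: preds {n1,n2,n5,n7}: {n0,n1} ∩ {n0,n1,n2} ∩ {n0,n1,n2,n3,n5} ∩ {n0,n1,n7} = {n0,n1}; idom=n1
  n9: preds {n6,n8}: {n0,n1,n6} ∩ {n0,n1,n8} = {n0,n1}; idom=n1

DF walk-up:
  n1←n0: walk · to n0
  n1←n8: walk n8→n1 to n0
  n6←n4: walk n4 to n1
  n6←n5: walk n5→n3→n2 to n1
  n7←n3: walk n3→n2 to n1
  n7←n4: walk n4 to n1
  n7←n6: walk n6 to n1
  n8←n1: walk · to n1
  n8←n2: walk n2 to n1
  n8←n5: walk n5→n3→n2 to n1
  n8←n7: walk n7 to n1
  n9←n6: walk n6 to n1
  n9←n8: walk n8 to n1
  n0 → ∅
  n1 → {n1}
  n2 → {n6,n7,n8}
  n3 → {n6,n7,n8}
  n4 → {n6,n7}
  n5 → {n6,n8}
  n6 → {n7,n9}
  n7 → {n8}
  n8 → {n1,n9}
  n9 → ∅

φ for i: defs {n0,n7}
  DF⁺ = {n1,n8,n9}

Answer: ["n1", "n8", "n9"]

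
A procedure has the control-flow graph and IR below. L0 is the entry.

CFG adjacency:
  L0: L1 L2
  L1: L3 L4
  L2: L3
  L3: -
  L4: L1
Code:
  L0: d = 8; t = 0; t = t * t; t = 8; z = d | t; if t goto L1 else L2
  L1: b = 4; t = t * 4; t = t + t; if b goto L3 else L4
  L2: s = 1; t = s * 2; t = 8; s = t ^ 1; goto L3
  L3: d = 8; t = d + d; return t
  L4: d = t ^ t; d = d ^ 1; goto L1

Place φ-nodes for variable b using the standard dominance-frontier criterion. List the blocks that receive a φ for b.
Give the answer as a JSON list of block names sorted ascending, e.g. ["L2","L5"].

Answer: ["L1", "L3"]

Analysis:
idom tree: L1←L0 L2←L0 L3←L0 L4←L1
Join-block Dom:
  L1: preds {L0,L4}: {L0} ∩ {L0,L1,L4} = {L0}; idom=L0
  L3: preds {L1,L2}: {L0,L1} ∩ {L0,L2} = {L0}; idom=L0

DF derivation:
  join L1 pred L0: · stop@L0
  join L1 pred L4: L4→L1 stop@L0
  join L3 pred L1: L1 stop@L0
  join L3 pred L2: L2 stop@L0
  DF(L0)=∅
  DF(L1)={L1,L3}
  DF(L2)={L3}
  DF(L3)=∅
  DF(L4)={L1}

φ for b: defs {L1}
  DF⁺ = {L1,L3}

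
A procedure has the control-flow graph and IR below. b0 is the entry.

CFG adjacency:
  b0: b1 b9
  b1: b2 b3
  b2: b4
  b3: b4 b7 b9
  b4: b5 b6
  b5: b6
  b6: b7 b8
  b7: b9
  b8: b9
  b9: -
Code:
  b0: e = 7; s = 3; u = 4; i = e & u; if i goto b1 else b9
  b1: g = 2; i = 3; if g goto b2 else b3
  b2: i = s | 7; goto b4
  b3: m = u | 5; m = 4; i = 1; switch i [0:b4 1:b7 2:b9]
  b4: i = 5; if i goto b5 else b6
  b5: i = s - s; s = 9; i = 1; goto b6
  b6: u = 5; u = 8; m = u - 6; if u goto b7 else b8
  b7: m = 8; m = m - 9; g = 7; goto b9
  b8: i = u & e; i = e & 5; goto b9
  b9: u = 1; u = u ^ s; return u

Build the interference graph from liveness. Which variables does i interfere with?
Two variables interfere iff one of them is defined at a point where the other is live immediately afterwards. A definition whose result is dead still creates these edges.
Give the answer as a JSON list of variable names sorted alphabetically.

Answer: ["e", "g", "s", "u"]

Working:
def/use:
  b0 def {e,i,s,u} use ∅
  b1 def {g,i} use ∅
  b2 def {i} use {s}
  b3 def {i,m} use {u}
  b4 def {i} use ∅
  b5 def {i,s} use {s}
  b6 def {m,u} use ∅
  b7 def {g,m} use ∅
  b8 def {i} use {e,u}
  b9 def {u} use {s}

Backward fixpoint:
  live b0: ∅→{e,s,u}
  live b1: {e,s,u}→{e,s,u}
  live b2: {e,s}→{e,s}
  live b3: {e,s,u}→{e,s}
  live b4: {e,s}→{e,s}
  live b5: {e,s}→{e,s}
  live b6: {e,s}→{e,s,u}
  live b7: {s}→{s}
  live b8: {e,s,u}→{s}
  live b9: {s}→∅

Interference:
  e↔{g,i,m,s,u}
  g↔{e,i,s,u}
  i↔{e,g,s,u}
  m↔{e,s,u}
  s↔{e,g,i,m,u}
  u↔{e,g,i,m,s}

N(i) = ["e", "g", "s", "u"]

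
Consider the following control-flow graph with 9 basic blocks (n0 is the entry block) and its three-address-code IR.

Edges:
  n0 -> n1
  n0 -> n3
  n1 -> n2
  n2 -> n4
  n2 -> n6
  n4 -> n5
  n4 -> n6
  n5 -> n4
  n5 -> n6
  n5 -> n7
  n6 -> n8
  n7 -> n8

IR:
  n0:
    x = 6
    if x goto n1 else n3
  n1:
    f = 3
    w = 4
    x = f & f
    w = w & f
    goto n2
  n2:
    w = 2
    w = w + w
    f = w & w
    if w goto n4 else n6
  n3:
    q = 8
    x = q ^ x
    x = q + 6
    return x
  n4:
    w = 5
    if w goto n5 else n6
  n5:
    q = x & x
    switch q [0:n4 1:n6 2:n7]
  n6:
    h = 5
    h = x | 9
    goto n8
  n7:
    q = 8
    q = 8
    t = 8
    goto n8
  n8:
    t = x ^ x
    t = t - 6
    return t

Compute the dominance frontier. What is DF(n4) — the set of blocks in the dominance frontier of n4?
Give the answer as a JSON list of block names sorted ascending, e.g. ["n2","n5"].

Answer: ["n4", "n6", "n8"]

Working:
idom tree: n1←n0 n2←n1 n3←n0 n4←n2 n5←n4 n6←n2 n7←n5 n8←n2
Dom∩ at merges:
  n4: preds {n2,n5}: {n0,n1,n2} ∩ {n0,n1,n2,n4,n5} = {n0,n1,n2}; idom=n2
  n6: preds {n2,n4,n5}: {n0,n1,n2} ∩ {n0,n1,n2,n4} ∩ {n0,n1,n2,n4,n5} = {n0,n1,n2}; idom=n2
  n8: preds {n6,n7}: {n0,n1,n2,n6} ∩ {n0,n1,n2,n4,n5,n7} = {n0,n1,n2}; idom=n2

Frontier:
  join n4 pred n2: · stop@n2
  join n4 pred n5: n5→n4 stop@n2
  join n6 pred n2: · stop@n2
  join n6 pred n4: n4 stop@n2
  join n6 pred n5: n5→n4 stop@n2
  join n8 pred n6: n6 stop@n2
  join n8 pred n7: n7→n5→n4 stop@n2
  n0: DF=∅
  n1: DF=∅
  n2: DF=∅
  n3: DF=∅
  n4: DF={n4,n6,n8}
  n5: DF={n4,n6,n8}
  n6: DF={n8}
  n7: DF={n8}
  n8: DF=∅

DF(n4) = ["n4", "n6", "n8"]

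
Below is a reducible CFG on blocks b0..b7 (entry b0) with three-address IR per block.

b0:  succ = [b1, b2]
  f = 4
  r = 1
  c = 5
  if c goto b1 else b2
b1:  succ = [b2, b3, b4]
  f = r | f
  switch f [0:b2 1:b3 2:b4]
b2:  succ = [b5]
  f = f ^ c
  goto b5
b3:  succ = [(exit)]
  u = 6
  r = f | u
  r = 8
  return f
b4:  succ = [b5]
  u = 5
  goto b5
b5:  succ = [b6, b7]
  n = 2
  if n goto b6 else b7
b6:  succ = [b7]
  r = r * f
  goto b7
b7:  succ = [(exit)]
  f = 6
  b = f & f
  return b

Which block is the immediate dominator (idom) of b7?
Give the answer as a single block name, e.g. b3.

idom tree: b1←b0 b2←b0 b3←b1 b4←b1 b5←b0 b6←b5 b7←b5
Join-block Dom:
  b2: preds {b0,b1}: {b0} ∩ {b0,b1} = {b0}; idom=b0
  b5: preds {b2,b4}: {b0,b2} ∩ {b0,b1,b4} = {b0}; idom=b0
  b7: preds {b5,b6}: {b0,b5} ∩ {b0,b5,b6} = {b0,b5}; idom=b5

idom(b7) = b5

Answer: b5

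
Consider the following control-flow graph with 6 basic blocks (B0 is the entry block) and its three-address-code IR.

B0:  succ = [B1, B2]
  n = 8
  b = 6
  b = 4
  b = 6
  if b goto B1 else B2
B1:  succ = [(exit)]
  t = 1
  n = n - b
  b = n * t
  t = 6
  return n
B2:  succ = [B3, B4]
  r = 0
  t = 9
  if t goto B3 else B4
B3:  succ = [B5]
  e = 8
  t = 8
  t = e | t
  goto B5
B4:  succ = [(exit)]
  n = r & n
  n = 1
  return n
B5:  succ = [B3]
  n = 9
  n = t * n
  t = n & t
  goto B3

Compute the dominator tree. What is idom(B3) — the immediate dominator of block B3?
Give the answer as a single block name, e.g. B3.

idom tree: B1←B0 B2←B0 B3←B2 B4←B2 B5←B3
Dom∩ at merges:
  B3: preds {B2,B5}: {B0,B2} ∩ {B0,B2,B3,B5} = {B0,B2}; idom=B2

idom(B3) = B2

Answer: B2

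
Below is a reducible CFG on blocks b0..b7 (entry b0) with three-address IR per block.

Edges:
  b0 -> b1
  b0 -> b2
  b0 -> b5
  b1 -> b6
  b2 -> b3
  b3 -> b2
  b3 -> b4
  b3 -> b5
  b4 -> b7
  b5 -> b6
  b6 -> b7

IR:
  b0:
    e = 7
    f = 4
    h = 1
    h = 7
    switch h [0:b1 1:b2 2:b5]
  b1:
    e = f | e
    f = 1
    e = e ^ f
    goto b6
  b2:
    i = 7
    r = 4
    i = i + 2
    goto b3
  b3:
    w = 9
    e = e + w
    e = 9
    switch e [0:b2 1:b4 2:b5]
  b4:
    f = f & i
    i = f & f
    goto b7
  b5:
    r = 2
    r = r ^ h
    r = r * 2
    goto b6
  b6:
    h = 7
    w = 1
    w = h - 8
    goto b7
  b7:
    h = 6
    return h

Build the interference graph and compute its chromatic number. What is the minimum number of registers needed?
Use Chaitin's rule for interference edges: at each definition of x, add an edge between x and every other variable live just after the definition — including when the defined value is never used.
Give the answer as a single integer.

Per-block:
  b0: def={e,f,h} ue=∅
  b1: def={e,f} ue={e,f}
  b2: def={i,r} ue=∅
  b3: def={e,w} ue={e}
  b4: def={f,i} ue={f,i}
  b5: def={r} ue={h}
  b6: def={h,w} ue=∅
  b7: def={h} ue=∅

Backward fixpoint:
  live b0: ∅→{e,f,h}
  live b1: {e,f}→∅
  live b2: {e,f,h}→{e,f,h,i}
  live b3: {e,f,h,i}→{e,f,h,i}
  live b4: {f,i}→∅
  live b5: {h}→∅
  live b6: ∅→∅
  live b7: ∅→∅

Conflict graph:
  e — {f,h,i,r,w}
  f — {e,h,i,r,w}
  h — {e,f,i,r,w}
  i — {e,f,h,r,w}
  r — {e,f,h,i}
  w — {e,f,h,i}

Colouring:
  clique {e,f,h,i,r} ⇒ need ≥ 5
  assign e→c0 f→c1 h→c2 i→c3 r→c4 w→c4 — no edge inside a register ⇒ χ ≤ 5
  χ = 5

Answer: 5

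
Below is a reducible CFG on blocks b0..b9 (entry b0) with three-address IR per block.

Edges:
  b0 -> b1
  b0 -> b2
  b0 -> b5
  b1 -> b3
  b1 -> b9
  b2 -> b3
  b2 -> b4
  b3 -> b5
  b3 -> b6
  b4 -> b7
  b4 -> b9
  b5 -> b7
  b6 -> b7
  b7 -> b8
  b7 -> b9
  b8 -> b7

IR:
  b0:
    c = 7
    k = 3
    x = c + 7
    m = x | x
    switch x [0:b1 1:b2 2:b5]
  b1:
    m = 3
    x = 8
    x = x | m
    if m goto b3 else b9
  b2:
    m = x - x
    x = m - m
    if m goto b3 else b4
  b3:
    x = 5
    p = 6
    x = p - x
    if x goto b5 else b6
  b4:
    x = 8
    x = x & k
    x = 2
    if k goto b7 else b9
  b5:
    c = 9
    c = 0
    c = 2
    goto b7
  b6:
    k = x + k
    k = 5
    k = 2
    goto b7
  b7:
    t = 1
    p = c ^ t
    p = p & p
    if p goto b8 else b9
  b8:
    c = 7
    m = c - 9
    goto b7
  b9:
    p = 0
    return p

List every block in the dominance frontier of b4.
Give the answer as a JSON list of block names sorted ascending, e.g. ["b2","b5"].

idom tree: b1←b0 b2←b0 b3←b0 b4←b2 b5←b0 b6←b3 b7←b0 b8←b7 b9←b0
Join-block Dom:
  b3: preds {b1,b2}: {b0,b1} ∩ {b0,b2} = {b0}; idom=b0
  b5: preds {b0,b3}: {b0} ∩ {b0,b3} = {b0}; idom=b0
  b7: preds {b4,b5,b6,b8}: {b0,b2,b4} ∩ {b0,b5} ∩ {b0,b3,b6} ∩ {b0,b7,b8} = {b0}; idom=b0
  b9: preds {b1,b4,b7}: {b0,b1} ∩ {b0,b2,b4} ∩ {b0,b7} = {b0}; idom=b0

DF derivation:
  join b3 pred b1: b1 stop@b0
  join b3 pred b2: b2 stop@b0
  join b5 pred b0: · stop@b0
  join b5 pred b3: b3 stop@b0
  join b7 pred b4: b4→b2 stop@b0
  join b7 pred b5: b5 stop@b0
  join b7 pred b6: b6→b3 stop@b0
  join b7 pred b8: b8→b7 stop@b0
  join b9 pred b1: b1 stop@b0
  join b9 pred b4: b4→b2 stop@b0
  join b9 pred b7: b7 stop@b0
  b0 → ∅
  b1 → {b3,b9}
  b2 → {b3,b7,b9}
  b3 → {b5,b7}
  b4 → {b7,b9}
  b5 → {b7}
  b6 → {b7}
  b7 → {b7,b9}
  b8 → {b7}
  b9 → ∅

DF(b4) = ["b7", "b9"]

Answer: ["b7", "b9"]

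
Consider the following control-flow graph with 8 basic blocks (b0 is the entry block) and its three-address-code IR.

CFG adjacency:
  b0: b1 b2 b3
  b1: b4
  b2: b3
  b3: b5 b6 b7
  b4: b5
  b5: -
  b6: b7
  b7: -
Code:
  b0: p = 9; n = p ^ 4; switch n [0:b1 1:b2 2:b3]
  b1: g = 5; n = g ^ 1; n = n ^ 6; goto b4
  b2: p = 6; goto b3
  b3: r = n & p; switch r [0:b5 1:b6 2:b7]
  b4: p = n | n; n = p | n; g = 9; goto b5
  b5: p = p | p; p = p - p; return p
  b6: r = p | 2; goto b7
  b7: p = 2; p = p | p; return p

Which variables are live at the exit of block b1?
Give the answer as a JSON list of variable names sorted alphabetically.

def/use:
  b0: def={n,p} ue=∅
  b1: def={g,n} ue=∅
  b2: def={p} ue=∅
  b3: def={r} ue={n,p}
  b4: def={g,n,p} ue={n}
  b5: def={p} ue={p}
  b6: def={r} ue={p}
  b7: def={p} ue=∅

Backward fixpoint:
  b0 li=∅ lo={n,p}
  b1 li=∅ lo={n}
  b2 li={n} lo={n,p}
  b3 li={n,p} lo={p}
  b4 li={n} lo={p}
  b5 li={p} lo=∅
  b6 li={p} lo=∅
  b7 li=∅ lo=∅

live-out(b1) = ["n"]

Answer: ["n"]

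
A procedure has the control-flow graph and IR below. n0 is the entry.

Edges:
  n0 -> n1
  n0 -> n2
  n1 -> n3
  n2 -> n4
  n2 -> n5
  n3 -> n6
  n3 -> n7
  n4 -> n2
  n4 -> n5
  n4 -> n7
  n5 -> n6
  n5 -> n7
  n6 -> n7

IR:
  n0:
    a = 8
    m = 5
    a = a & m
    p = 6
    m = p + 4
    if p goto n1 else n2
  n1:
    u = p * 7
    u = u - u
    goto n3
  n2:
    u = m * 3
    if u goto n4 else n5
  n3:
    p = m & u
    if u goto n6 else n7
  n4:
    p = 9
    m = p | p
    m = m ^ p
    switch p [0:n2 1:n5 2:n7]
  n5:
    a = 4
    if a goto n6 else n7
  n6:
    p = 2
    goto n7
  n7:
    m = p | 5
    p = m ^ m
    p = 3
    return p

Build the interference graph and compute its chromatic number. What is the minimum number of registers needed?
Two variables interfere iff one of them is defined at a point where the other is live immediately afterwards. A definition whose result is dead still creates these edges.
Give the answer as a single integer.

Answer: 3

Derivation:
Per-block:
  n0: def={a,m,p} ue=∅
  n1: def={u} ue={p}
  n2: def={u} ue={m}
  n3: def={p} ue={m,u}
  n4: def={m,p} ue=∅
  n5: def={a} ue=∅
  n6: def={p} ue=∅
  n7: def={m,p} ue={p}

Liveness:
  live n0: ∅→{m,p}
  live n1: {m,p}→{m,u}
  live n2: {m,p}→{p}
  live n3: {m,u}→{p}
  live n4: ∅→{m,p}
  live n5: {p}→{p}
  live n6: ∅→{p}
  live n7: {p}→∅

Interfere edges:
  a↔{m,p}
  m↔{a,p,u}
  p↔{a,m,u}
  u↔{m,p}

Registers:
  clique {a,m,p} ⇒ need ≥ 3
  assign a→r2 m→r0 p→r1 u→r2 — no edge inside a register ⇒ χ ≤ 3
  χ = 3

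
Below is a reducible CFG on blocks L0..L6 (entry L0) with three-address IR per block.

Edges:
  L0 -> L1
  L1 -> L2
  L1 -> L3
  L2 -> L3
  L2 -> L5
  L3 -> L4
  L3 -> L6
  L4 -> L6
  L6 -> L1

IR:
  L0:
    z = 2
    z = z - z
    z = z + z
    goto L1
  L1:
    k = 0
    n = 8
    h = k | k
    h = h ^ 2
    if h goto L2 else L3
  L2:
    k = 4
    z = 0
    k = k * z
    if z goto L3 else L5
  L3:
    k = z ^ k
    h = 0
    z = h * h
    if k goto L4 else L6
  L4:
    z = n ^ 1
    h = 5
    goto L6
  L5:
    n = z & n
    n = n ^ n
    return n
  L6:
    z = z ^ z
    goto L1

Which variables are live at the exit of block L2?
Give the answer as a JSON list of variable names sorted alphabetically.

def/use:
  L0: {z} / ∅
  L1: {h,k,n} / ∅
  L2: {k,z} / ∅
  L3: {h,k,z} / {k,z}
  L4: {h,z} / {n}
  L5: {n} / {n,z}
  L6: {z} / {z}

Backward fixpoint:
  L0 li=∅ lo={z}
  L1 li={z} lo={k,n,z}
  L2 li={n} lo={k,n,z}
  L3 li={k,n,z} lo={n,z}
  L4 li={n} lo={z}
  L5 li={n,z} lo=∅
  L6 li={z} lo={z}

live-out(L2) = ["k", "n", "z"]

Answer: ["k", "n", "z"]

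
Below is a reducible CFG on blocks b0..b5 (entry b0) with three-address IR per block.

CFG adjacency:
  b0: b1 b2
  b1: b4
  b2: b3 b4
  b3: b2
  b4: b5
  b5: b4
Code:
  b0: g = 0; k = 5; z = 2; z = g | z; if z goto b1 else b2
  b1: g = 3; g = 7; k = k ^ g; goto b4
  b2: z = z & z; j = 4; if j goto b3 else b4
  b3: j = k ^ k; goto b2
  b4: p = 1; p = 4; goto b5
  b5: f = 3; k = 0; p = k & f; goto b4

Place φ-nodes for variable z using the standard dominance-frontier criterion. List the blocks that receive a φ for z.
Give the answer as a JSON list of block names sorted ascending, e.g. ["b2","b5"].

idom tree: b1←b0 b2←b0 b3←b2 b4←b0 b5←b4
Dom∩ at merges:
  b2: preds {b0,b3}: {b0} ∩ {b0,b2,b3} = {b0}; idom=b0
  b4: preds {b1,b2,b5}: {b0,b1} ∩ {b0,b2} ∩ {b0,b4,b5} = {b0}; idom=b0

Frontier:
  b2←b0: walk · to b0
  b2←b3: walk b3→b2 to b0
  b4←b1: walk b1 to b0
  b4←b2: walk b2 to b0
  b4←b5: walk b5→b4 to b0
  b0: DF=∅
  b1: DF={b4}
  b2: DF={b2,b4}
  b3: DF={b2}
  b4: DF={b4}
  b5: DF={b4}

φ for z: defs {b0,b2}
  DF⁺ = {b2,b4}

Answer: ["b2", "b4"]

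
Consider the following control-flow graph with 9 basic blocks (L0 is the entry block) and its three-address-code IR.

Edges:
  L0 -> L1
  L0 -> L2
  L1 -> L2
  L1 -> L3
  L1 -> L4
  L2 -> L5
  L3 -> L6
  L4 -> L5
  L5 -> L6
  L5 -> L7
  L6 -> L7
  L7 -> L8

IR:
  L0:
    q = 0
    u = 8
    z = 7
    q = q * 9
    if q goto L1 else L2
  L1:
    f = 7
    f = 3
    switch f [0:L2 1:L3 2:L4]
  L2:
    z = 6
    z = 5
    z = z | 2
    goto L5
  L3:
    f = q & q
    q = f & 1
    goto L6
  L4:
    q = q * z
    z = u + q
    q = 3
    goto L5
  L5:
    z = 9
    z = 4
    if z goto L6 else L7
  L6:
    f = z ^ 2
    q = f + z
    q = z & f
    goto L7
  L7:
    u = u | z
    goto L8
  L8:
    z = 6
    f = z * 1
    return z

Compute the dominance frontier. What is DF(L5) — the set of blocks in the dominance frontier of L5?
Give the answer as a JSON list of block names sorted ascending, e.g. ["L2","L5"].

Answer: ["L6", "L7"]

Analysis:
idom tree: L1←L0 L2←L0 L3←L1 L4←L1 L5←L0 L6←L0 L7←L0 L8←L7
Join-block Dom:
  L2: preds {L0,L1}: {L0} ∩ {L0,L1} = {L0}; idom=L0
  L5: preds {L2,L4}: {L0,L2} ∩ {L0,L1,L4} = {L0}; idom=L0
  L6: preds {L3,L5}: {L0,L1,L3} ∩ {L0,L5} = {L0}; idom=L0
  L7: preds {L5,L6}: {L0,L5} ∩ {L0,L6} = {L0}; idom=L0

Frontier:
  join L2 pred L0: · stop@L0
  join L2 pred L1: L1 stop@L0
  join L5 pred L2: L2 stop@L0
  join L5 pred L4: L4→L1 stop@L0
  join L6 pred L3: L3→L1 stop@L0
  join L6 pred L5: L5 stop@L0
  join L7 pred L5: L5 stop@L0
  join L7 pred L6: L6 stop@L0
  L0: DF=∅
  L1: DF={L2,L5,L6}
  L2: DF={L5}
  L3: DF={L6}
  L4: DF={L5}
  L5: DF={L6,L7}
  L6: DF={L7}
  L7: DF=∅
  L8: DF=∅

DF(L5) = ["L6", "L7"]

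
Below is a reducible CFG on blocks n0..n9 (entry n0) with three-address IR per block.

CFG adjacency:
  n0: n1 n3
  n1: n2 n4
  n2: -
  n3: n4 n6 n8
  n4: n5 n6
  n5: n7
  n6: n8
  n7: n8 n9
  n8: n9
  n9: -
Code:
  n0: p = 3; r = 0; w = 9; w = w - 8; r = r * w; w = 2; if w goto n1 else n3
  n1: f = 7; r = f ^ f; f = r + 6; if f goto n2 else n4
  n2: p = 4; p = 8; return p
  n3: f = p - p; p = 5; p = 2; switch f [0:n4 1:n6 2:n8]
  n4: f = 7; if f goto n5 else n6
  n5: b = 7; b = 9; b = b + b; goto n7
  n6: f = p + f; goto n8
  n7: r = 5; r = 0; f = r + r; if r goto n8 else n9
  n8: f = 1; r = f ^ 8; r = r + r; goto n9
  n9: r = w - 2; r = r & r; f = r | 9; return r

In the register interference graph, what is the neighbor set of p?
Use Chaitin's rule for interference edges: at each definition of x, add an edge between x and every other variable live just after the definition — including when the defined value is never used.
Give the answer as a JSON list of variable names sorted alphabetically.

def/use:
  n0: def={p,r,w} ue=∅
  n1: def={f,r} ue=∅
  n2: def={p} ue=∅
  n3: def={f,p} ue={p}
  n4: def={f} ue=∅
  n5: def={b} ue=∅
  n6: def={f} ue={f,p}
  n7: def={f,r} ue=∅
  n8: def={f,r} ue=∅
  n9: def={f,r} ue={w}

Backward fixpoint:
  live n0: ∅→{p,w}
  live n1: {p,w}→{p,w}
  live n2: ∅→∅
  live n3: {p,w}→{f,p,w}
  live n4: {p,w}→{f,p,w}
  live n5: {w}→{w}
  live n6: {f,p,w}→{w}
  live n7: {w}→{w}
  live n8: {w}→{w}
  live n9: {w}→∅

Interference:
  b↔{w}
  f↔{p,r,w}
  p↔{f,r,w}
  r↔{f,p,w}
  w↔{b,f,p,r}

N(p) = ["f", "r", "w"]

Answer: ["f", "r", "w"]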